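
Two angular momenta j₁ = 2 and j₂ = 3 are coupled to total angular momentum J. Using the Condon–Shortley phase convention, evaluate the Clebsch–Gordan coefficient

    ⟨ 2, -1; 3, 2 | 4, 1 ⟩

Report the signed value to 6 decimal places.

j₁+j₂−J=1  J+j₁−j₂=3  J−j₁+j₂=5  j₁+j₂+J+1=10
(j₁±m₁, j₂±m₂, J±M) = (1,3,5,1,5,3)
P² = 6480/7
sum k=0..1:
  [0] +1/720 = 1/720
  [1] −1/48 = -1/48
S = -7/360
C² = P²·S² = 7/20 ; C = -0.591608

-0.591608  (= −√(7/20))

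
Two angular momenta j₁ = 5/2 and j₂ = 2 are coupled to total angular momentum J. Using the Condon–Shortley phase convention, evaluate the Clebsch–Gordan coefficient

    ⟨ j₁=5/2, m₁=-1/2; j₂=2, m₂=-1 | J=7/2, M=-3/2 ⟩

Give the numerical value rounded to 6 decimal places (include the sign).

+0.308607

√[8·1!4!3!/9! · 2!3!1!3!2!5!] = √(384/7)
  +(−1)^0/∏(0,1,3,1,1,2)! = 1/12  (running 1/12)
  +(−1)^1/∏(1,0,2,0,2,3)! = -1/24  (running 1/24)
⟨..|..⟩ = √(384/7)·(1/24) = +0.308607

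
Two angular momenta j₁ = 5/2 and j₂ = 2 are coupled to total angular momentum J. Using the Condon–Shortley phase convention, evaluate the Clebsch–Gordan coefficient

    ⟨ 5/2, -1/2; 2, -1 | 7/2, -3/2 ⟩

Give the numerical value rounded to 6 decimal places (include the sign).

+√(2/21) = +0.308607

√[8·1!4!3!/9! · 2!3!1!3!2!5!] = √(384/7)
  +(−1)^0/∏(0,1,3,1,1,2)! = 1/12  (running 1/12)
  +(−1)^1/∏(1,0,2,0,2,3)! = -1/24  (running 1/24)
⟨..|..⟩ = √(384/7)·(1/24) = +0.308607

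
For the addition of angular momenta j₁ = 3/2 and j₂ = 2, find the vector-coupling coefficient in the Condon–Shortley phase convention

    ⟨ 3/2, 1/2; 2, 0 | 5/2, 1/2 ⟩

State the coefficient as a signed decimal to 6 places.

+0.292770

triangle: 1!·2!·3!/7! = 12/5040
(j±m)!: 2!·1!·2!·2!·3!·2! = 96
prefactor² = (2J+1)·Δ·N² = 48/35
  k=0: +1/(0!·1!·1!·2!·1!·1!) = 1/2
  k=1: −1/(1!·0!·0!·1!·2!·2!) = -1/4
Σ = 1/4  ⇒  CG² = 48/35·1/4² = 3/35
CG = +√(3/35) = +0.292770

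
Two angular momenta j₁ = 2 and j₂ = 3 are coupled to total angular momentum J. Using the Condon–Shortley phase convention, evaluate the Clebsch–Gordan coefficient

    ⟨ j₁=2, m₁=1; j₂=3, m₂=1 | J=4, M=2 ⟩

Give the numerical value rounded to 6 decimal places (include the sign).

√[9·1!3!5!/10! · 3!1!4!2!6!2!] = √(5184/7)
  +(−1)^0/∏(0,1,1,4,2,1)! = 1/48  (running 1/48)
  +(−1)^1/∏(1,0,0,3,3,2)! = -1/72  (running 1/144)
⟨..|..⟩ = √(5184/7)·(1/144) = +0.188982

+0.188982  (= +√(1/28))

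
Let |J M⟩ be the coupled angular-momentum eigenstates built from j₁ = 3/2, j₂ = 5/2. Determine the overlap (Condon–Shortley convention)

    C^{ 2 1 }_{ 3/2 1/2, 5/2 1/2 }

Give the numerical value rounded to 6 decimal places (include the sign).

-0.545545

triangle: 2!*1!*3!/7! = 12/5040
(j±m)!: 2!*1!*3!*2!*3!*1! = 144
prefactor² = (2J+1)*Δ*N² = 12/7
  k=0: +1/(0!*2!*1!*3!*0!*0!) = 1/12
  k=1: −1/(1!*1!*0!*2!*1!*1!) = -1/2
Σ = -5/12  ⇒  CG² = 12/7*(-5/12)² = 25/84
CG = −√(25/84) = -0.545545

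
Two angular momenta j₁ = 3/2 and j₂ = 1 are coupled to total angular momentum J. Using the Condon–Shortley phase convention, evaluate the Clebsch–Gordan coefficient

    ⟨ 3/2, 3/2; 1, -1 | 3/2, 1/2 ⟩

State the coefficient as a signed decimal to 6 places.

j₁+j₂−J=1  J+j₁−j₂=2  J−j₁+j₂=1  j₁+j₂+J+1=5
(j₁±m₁, j₂±m₂, J±M) = (3,0,0,2,2,1)
P² = 8/5
sum k=0..0:
  [0] +1/2 = 1/2
S = 1/2
C² = P²·S² = 2/5 ; C = +0.632456

+√(2/5) ≈ +0.632456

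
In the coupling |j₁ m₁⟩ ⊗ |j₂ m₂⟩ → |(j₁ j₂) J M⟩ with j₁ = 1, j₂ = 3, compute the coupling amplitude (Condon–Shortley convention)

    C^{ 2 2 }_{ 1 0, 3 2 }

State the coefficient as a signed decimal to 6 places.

√[5·2!0!4!/7! · 1!1!5!1!4!0!] = √(960/7)
  +(−1)^1/∏(1,1,0,4,0,0)! = -1/24  (running -1/24)
⟨..|..⟩ = √(960/7)·(-1/24) = -0.487950

−√(5/21) ≈ -0.487950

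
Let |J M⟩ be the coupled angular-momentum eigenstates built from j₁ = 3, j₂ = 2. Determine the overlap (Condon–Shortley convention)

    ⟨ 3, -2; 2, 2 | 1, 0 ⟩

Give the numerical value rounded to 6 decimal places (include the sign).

j₁+j₂−J=4  J+j₁−j₂=2  J−j₁+j₂=0  j₁+j₂+J+1=7
(j₁±m₁, j₂±m₂, J±M) = (1,5,4,0,1,1)
P² = 576/7
sum k=4..4:
  [4] +1/24 = 1/24
S = 1/24
C² = P²·S² = 1/7 ; C = +0.377964

+√(1/7) = +0.377964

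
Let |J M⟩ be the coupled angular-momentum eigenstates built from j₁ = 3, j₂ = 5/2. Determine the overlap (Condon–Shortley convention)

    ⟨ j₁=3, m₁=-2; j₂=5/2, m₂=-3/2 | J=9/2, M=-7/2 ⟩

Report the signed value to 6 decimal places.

√[10·1!5!4!/11! · 1!5!1!4!1!8!] = √(921600/11)
  +(−1)^0/∏(0,1,5,1,0,3)! = 1/720  (running 1/720)
  +(−1)^1/∏(1,0,4,0,1,4)! = -1/576  (running -1/2880)
⟨..|..⟩ = √(921600/11)·(-1/2880) = -0.100504

−√(1/99) = -0.100504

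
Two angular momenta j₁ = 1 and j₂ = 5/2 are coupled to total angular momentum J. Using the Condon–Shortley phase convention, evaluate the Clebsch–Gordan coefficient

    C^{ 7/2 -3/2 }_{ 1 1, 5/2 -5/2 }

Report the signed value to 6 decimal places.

√[8·0!2!5!/8! · 2!0!0!5!2!5!] = √(19200/7)
  +(−1)^0/∏(0,0,0,0,2,5)! = 1/240  (running 1/240)
⟨..|..⟩ = √(19200/7)·(1/240) = +0.218218

+√(1/21) ≈ +0.218218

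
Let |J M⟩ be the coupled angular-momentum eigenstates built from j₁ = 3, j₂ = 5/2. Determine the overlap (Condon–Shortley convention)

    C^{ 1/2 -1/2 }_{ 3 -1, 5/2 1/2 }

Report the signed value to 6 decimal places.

j₁+j₂−J=5  J+j₁−j₂=1  J−j₁+j₂=0  j₁+j₂+J+1=7
(j₁±m₁, j₂±m₂, J±M) = (2,4,3,2,0,1)
P² = 192/7
sum k=3..3:
  [3] −1/12 = -1/12
S = -1/12
C² = P²·S² = 4/21 ; C = -0.436436

-0.436436  (= −√(4/21))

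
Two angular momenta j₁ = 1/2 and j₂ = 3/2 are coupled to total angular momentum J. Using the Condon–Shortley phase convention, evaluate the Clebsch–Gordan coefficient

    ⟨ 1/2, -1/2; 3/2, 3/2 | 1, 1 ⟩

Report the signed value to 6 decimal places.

triangle: 1!·0!·2!/4! = 2/24
(j±m)!: 0!·1!·3!·0!·2!·0! = 12
prefactor² = (2J+1)·Δ·N² = 3
  k=1: −1/(1!·0!·0!·2!·0!·0!) = -1/2
Σ = -1/2  ⇒  CG² = 3·(-1/2)² = 3/4
CG = −√(3/4) = -0.866025

-0.866025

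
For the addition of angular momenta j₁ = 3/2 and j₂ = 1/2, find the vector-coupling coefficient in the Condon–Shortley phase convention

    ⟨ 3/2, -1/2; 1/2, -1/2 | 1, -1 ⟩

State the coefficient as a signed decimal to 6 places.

√[3·1!2!0!/4! · 1!2!0!1!0!2!] = √(1)
  +(−1)^0/∏(0,1,2,0,0,0)! = 1/2  (running 1/2)
⟨..|..⟩ = √(1)·(1/2) = +0.500000

+√(1/4) ≈ +0.500000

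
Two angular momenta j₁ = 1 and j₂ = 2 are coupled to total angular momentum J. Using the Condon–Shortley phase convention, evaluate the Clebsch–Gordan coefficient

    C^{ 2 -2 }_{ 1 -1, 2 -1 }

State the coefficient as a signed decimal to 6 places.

−√(1/3) ≈ -0.577350

triangle: 1!*1!*3!/6! = 6/720
(j±m)!: 0!*2!*1!*3!*0!*4! = 288
prefactor² = (2J+1)*Δ*N² = 12
  k=1: −1/(1!*0!*1!*0!*0!*3!) = -1/6
Σ = -1/6  ⇒  CG² = 12*(-1/6)² = 1/3
CG = −√(1/3) = -0.577350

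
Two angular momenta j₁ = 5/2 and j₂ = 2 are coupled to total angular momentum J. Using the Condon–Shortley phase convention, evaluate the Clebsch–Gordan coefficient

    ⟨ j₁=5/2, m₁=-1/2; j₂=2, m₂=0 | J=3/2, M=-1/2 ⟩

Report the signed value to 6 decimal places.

+√(2/35) = +0.239046

j₁+j₂−J=3  J+j₁−j₂=2  J−j₁+j₂=1  j₁+j₂+J+1=7
(j₁±m₁, j₂±m₂, J±M) = (2,3,2,2,1,2)
P² = 32/35
sum k=1..2:
  [1] −1/4 = -1/4
  [2] +1/2 = 1/2
S = 1/4
C² = P²·S² = 2/35 ; C = +0.239046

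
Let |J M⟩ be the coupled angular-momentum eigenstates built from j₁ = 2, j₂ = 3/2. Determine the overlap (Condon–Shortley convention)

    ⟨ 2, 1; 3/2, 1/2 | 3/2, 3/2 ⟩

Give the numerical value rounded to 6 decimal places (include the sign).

j₁+j₂−J=2  J+j₁−j₂=2  J−j₁+j₂=1  j₁+j₂+J+1=6
(j₁±m₁, j₂±m₂, J±M) = (3,1,2,1,3,0)
P² = 8/5
sum k=1..1:
  [1] −1/2 = -1/2
S = -1/2
C² = P²·S² = 2/5 ; C = -0.632456

-0.632456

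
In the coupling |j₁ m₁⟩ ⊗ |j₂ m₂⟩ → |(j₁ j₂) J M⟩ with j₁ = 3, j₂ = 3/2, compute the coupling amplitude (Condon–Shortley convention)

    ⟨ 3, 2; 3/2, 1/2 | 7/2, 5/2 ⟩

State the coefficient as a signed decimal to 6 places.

+0.377964

triangle: 1!×5!×2!/9! = 240/362880
(j±m)!: 5!×1!×2!×1!×6!×1! = 172800
prefactor² = (2J+1)×Δ×N² = 6400/7
  k=0: +1/(0!×1!×1!×2!×4!×0!) = 1/48
  k=1: −1/(1!×0!×0!×1!×5!×1!) = -1/120
Σ = 1/80  ⇒  CG² = 6400/7×1/80² = 1/7
CG = +√(1/7) = +0.377964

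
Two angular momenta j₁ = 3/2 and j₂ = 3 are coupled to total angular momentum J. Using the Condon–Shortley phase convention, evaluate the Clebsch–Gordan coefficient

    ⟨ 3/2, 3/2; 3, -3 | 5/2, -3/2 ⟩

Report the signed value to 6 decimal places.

+√(9/28) = +0.566947

√[6·2!1!4!/8! · 3!0!0!6!1!4!] = √(5184/7)
  +(−1)^0/∏(0,2,0,0,1,4)! = 1/48  (running 1/48)
⟨..|..⟩ = √(5184/7)·(1/48) = +0.566947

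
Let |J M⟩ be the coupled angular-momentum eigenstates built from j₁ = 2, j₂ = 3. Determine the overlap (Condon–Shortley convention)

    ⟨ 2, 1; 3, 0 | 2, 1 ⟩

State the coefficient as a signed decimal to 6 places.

√[5·3!1!3!/8! · 3!1!3!3!3!1!] = √(81/14)
  +(−1)^0/∏(0,3,1,3,0,0)! = 1/36  (running 1/36)
  +(−1)^1/∏(1,2,0,2,1,1)! = -1/4  (running -2/9)
⟨..|..⟩ = √(81/14)·(-2/9) = -0.534522

−√(2/7) = -0.534522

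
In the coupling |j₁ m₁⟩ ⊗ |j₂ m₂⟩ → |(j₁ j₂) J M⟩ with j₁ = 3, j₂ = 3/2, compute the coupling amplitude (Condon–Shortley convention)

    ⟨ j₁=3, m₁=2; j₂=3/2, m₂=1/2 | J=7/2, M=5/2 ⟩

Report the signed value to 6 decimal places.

+0.377964

√[8·1!5!2!/9! · 5!1!2!1!6!1!] = √(6400/7)
  +(−1)^0/∏(0,1,1,2,4,0)! = 1/48  (running 1/48)
  +(−1)^1/∏(1,0,0,1,5,1)! = -1/120  (running 1/80)
⟨..|..⟩ = √(6400/7)·(1/80) = +0.377964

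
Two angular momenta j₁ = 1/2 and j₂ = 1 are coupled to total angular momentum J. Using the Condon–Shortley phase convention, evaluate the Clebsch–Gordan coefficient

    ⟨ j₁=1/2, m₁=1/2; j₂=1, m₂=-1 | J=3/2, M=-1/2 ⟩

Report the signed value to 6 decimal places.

+√(1/3) ≈ +0.577350

√[4·0!1!2!/4! · 1!0!0!2!1!2!] = √(4/3)
  +(−1)^0/∏(0,0,0,0,1,2)! = 1/2  (running 1/2)
⟨..|..⟩ = √(4/3)·(1/2) = +0.577350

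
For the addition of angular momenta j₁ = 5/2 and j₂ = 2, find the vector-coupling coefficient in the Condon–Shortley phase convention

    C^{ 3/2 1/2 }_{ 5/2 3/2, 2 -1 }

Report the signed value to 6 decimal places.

√[4·3!2!1!/7! · 4!1!1!3!2!1!] = √(96/35)
  +(−1)^0/∏(0,3,1,1,1,0)! = 1/6  (running 1/6)
  +(−1)^1/∏(1,2,0,0,2,1)! = -1/4  (running -1/12)
⟨..|..⟩ = √(96/35)·(-1/12) = -0.138013

-0.138013  (= −√(2/105))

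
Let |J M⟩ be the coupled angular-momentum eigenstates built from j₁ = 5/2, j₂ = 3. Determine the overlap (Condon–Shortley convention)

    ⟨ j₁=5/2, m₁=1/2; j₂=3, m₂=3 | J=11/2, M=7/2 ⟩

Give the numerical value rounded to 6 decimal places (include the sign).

+√(2/11) = +0.426401

√[12·0!5!6!/12! · 3!2!6!0!9!2!] = √(149299200/11)
  +(−1)^0/∏(0,0,2,6,3,0)! = 1/8640  (running 1/8640)
⟨..|..⟩ = √(149299200/11)·(1/8640) = +0.426401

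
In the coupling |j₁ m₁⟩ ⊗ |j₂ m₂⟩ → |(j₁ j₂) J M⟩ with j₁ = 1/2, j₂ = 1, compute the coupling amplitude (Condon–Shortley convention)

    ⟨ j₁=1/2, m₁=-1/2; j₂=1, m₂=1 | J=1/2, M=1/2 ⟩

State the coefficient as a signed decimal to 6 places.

−√(2/3) = -0.816497

√[2·1!0!1!/3! · 0!1!2!0!1!0!] = √(2/3)
  +(−1)^1/∏(1,0,0,1,0,0)! = -1  (running -1)
⟨..|..⟩ = √(2/3)·(-1) = -0.816497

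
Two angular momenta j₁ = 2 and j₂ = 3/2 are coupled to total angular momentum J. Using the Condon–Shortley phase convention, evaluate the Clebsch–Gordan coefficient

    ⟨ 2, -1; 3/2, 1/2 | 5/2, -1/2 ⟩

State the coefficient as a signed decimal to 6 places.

−√(5/14) ≈ -0.597614

√[6·1!3!2!/7! · 1!3!2!1!2!3!] = √(72/35)
  +(−1)^0/∏(0,1,3,2,0,0)! = 1/12  (running 1/12)
  +(−1)^1/∏(1,0,2,1,1,1)! = -1/2  (running -5/12)
⟨..|..⟩ = √(72/35)·(-5/12) = -0.597614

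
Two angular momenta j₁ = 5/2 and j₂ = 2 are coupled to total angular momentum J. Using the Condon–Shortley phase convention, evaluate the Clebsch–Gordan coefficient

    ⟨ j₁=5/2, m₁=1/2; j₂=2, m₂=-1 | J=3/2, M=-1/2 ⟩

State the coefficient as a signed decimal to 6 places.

triangle: 3!×2!×1!/7! = 12/5040
(j±m)!: 3!×2!×1!×3!×1!×2! = 144
prefactor² = (2J+1)×Δ×N² = 48/35
  k=0: +1/(0!×3!×2!×1!×0!×0!) = 1/12
  k=1: −1/(1!×2!×1!×0!×1!×1!) = -1/2
Σ = -5/12  ⇒  CG² = 48/35×(-5/12)² = 5/21
CG = −√(5/21) = -0.487950

−√(5/21) = -0.487950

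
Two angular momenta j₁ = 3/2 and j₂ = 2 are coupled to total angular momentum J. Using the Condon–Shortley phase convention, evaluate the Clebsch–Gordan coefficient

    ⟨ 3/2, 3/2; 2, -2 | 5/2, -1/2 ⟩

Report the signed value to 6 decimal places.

triangle: 1!*2!*3!/7! = 12/5040
(j±m)!: 3!*0!*0!*4!*2!*3! = 1728
prefactor² = (2J+1)*Δ*N² = 864/35
  k=0: +1/(0!*1!*0!*0!*2!*3!) = 1/12
Σ = 1/12  ⇒  CG² = 864/35*1/12² = 6/35
CG = +√(6/35) = +0.414039

+√(6/35) ≈ +0.414039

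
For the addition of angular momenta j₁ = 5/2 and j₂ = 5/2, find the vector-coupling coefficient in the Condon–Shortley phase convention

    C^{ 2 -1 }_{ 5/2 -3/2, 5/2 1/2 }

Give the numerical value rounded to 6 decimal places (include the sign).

+√(1/7) = +0.377964

√[5·3!2!2!/8! · 1!4!3!2!1!3!] = √(36/7)
  +(−1)^2/∏(2,1,2,1,0,1)! = 1/4  (running 1/4)
  +(−1)^3/∏(3,0,1,0,1,2)! = -1/12  (running 1/6)
⟨..|..⟩ = √(36/7)·(1/6) = +0.377964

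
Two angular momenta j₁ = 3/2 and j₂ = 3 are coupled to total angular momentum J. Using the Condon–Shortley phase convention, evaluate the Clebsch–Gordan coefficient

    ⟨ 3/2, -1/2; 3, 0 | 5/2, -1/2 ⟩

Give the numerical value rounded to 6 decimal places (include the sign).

j₁+j₂−J=2  J+j₁−j₂=1  J−j₁+j₂=4  j₁+j₂+J+1=8
(j₁±m₁, j₂±m₂, J±M) = (1,2,3,3,2,3)
P² = 216/35
sum k=1..2:
  [1] −1/4 = -1/4
  [2] +1/12 = 1/12
S = -1/6
C² = P²·S² = 6/35 ; C = -0.414039

−√(6/35) = -0.414039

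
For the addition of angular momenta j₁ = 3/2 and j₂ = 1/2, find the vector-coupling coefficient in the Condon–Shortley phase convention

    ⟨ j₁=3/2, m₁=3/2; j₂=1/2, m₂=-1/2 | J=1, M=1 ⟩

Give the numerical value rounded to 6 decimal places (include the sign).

√[3·1!2!0!/4! · 3!0!0!1!2!0!] = √(3)
  +(−1)^0/∏(0,1,0,0,2,0)! = 1/2  (running 1/2)
⟨..|..⟩ = √(3)·(1/2) = +0.866025

+√(3/4) = +0.866025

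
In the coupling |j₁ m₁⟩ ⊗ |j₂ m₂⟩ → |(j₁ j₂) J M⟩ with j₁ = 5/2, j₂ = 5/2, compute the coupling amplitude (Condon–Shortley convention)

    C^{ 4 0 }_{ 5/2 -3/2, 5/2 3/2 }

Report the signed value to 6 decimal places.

−√(9/28) = -0.566947

triangle: 1!·4!·4!/10! = 576/3628800
(j±m)!: 1!·4!·4!·1!·4!·4! = 331776
prefactor² = (2J+1)·Δ·N² = 82944/175
  k=0: +1/(0!·1!·4!·4!·0!·0!) = 1/576
  k=1: −1/(1!·0!·3!·3!·1!·1!) = -1/36
Σ = -5/192  ⇒  CG² = 82944/175·(-5/192)² = 9/28
CG = −√(9/28) = -0.566947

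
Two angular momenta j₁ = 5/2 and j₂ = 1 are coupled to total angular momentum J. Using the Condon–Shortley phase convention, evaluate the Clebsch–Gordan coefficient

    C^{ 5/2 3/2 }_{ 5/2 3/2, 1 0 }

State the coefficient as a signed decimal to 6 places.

+0.507093

√[6·1!4!1!/7! · 4!1!1!1!4!1!] = √(576/35)
  +(−1)^0/∏(0,1,1,1,3,0)! = 1/6  (running 1/6)
  +(−1)^1/∏(1,0,0,0,4,1)! = -1/24  (running 1/8)
⟨..|..⟩ = √(576/35)·(1/8) = +0.507093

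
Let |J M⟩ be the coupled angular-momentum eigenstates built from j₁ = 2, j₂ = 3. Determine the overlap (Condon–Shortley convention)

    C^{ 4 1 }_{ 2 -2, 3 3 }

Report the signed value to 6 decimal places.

triangle: 1!*3!*5!/10! = 720/3628800
(j±m)!: 0!*4!*6!*0!*5!*3! = 12441600
prefactor² = (2J+1)*Δ*N² = 155520/7
  k=1: −1/(1!*0!*3!*5!*0!*0!) = -1/720
Σ = -1/720  ⇒  CG² = 155520/7*(-1/720)² = 3/70
CG = −√(3/70) = -0.207020

-0.207020  (= −√(3/70))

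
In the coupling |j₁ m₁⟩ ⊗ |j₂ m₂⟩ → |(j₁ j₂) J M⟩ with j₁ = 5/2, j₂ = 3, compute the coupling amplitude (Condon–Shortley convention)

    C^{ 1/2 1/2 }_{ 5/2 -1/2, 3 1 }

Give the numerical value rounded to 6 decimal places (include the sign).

triangle: 5!×0!×1!/7! = 120/5040
(j±m)!: 2!×3!×4!×2!×1!×0! = 576
prefactor² = (2J+1)×Δ×N² = 192/7
  k=3: −1/(3!×2!×0!×1!×0!×0!) = -1/12
Σ = -1/12  ⇒  CG² = 192/7×(-1/12)² = 4/21
CG = −√(4/21) = -0.436436

-0.436436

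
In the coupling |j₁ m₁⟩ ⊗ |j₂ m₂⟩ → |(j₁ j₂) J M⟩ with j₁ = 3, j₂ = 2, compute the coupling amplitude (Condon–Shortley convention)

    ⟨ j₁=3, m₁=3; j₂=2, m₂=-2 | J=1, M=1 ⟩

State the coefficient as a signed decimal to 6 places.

triangle: 4!·2!·0!/7! = 48/5040
(j±m)!: 6!·0!·0!·4!·2!·0! = 34560
prefactor² = (2J+1)·Δ·N² = 6912/7
  k=0: +1/(0!·4!·0!·0!·2!·0!) = 1/48
Σ = 1/48  ⇒  CG² = 6912/7·1/48² = 3/7
CG = +√(3/7) = +0.654654

+0.654654  (= +√(3/7))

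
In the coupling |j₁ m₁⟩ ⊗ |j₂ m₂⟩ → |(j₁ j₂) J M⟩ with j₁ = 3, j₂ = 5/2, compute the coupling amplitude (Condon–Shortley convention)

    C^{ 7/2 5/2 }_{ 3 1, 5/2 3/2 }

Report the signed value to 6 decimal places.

-0.398410  (= −√(10/63))

j₁+j₂−J=2  J+j₁−j₂=4  J−j₁+j₂=3  j₁+j₂+J+1=10
(j₁±m₁, j₂±m₂, J±M) = (4,2,4,1,6,1)
P² = 18432/35
sum k=1..2:
  [1] −1/36 = -1/36
  [2] +1/96 = 1/96
S = -5/288
C² = P²·S² = 10/63 ; C = -0.398410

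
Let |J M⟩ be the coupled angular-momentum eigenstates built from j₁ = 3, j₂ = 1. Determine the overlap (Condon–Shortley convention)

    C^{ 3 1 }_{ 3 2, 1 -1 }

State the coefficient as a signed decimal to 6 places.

√[7·1!5!1!/8! · 5!1!0!2!4!2!] = √(240)
  +(−1)^0/∏(0,1,1,0,4,1)! = 1/24  (running 1/24)
⟨..|..⟩ = √(240)·(1/24) = +0.645497

+0.645497  (= +√(5/12))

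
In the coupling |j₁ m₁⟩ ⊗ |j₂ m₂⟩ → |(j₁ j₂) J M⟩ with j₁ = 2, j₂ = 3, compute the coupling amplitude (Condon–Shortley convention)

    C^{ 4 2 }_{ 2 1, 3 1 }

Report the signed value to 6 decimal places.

triangle: 1!*3!*5!/10! = 720/3628800
(j±m)!: 3!*1!*4!*2!*6!*2! = 414720
prefactor² = (2J+1)*Δ*N² = 5184/7
  k=0: +1/(0!*1!*1!*4!*2!*1!) = 1/48
  k=1: −1/(1!*0!*0!*3!*3!*2!) = -1/72
Σ = 1/144  ⇒  CG² = 5184/7*1/144² = 1/28
CG = +√(1/28) = +0.188982

+√(1/28) = +0.188982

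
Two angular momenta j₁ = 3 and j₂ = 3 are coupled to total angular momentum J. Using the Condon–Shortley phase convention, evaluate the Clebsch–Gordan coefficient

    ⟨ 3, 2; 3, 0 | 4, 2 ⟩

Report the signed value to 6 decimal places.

+√(3/154) = +0.139573

√[9·2!4!4!/11! · 5!1!3!3!6!2!] = √(124416/77)
  +(−1)^0/∏(0,2,1,3,3,1)! = 1/72  (running 1/72)
  +(−1)^1/∏(1,1,0,2,4,2)! = -1/96  (running 1/288)
⟨..|..⟩ = √(124416/77)·(1/288) = +0.139573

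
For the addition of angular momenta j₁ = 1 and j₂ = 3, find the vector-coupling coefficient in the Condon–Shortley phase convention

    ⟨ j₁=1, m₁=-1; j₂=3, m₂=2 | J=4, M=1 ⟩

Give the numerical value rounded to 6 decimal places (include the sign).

√[9·0!2!6!/9! · 0!2!5!1!5!3!] = √(43200/7)
  +(−1)^0/∏(0,0,2,5,0,1)! = 1/240  (running 1/240)
⟨..|..⟩ = √(43200/7)·(1/240) = +0.327327

+√(3/28) ≈ +0.327327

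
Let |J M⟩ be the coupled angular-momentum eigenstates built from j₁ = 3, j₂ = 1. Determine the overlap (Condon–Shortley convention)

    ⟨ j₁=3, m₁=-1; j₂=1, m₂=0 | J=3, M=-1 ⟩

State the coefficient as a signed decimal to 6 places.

triangle: 1!*5!*1!/8! = 120/40320
(j±m)!: 2!*4!*1!*1!*2!*4! = 2304
prefactor² = (2J+1)*Δ*N² = 48
  k=0: +1/(0!*1!*4!*1!*1!*0!) = 1/24
  k=1: −1/(1!*0!*3!*0!*2!*1!) = -1/12
Σ = -1/24  ⇒  CG² = 48*(-1/24)² = 1/12
CG = −√(1/12) = -0.288675

-0.288675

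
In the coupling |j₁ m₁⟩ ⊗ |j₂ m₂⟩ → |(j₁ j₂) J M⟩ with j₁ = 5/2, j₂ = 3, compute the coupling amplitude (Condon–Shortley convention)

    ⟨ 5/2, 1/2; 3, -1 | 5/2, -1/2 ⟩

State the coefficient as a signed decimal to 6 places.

triangle: 3!×2!×3!/9! = 72/362880
(j±m)!: 3!×2!×2!×4!×2!×3! = 6912
prefactor² = (2J+1)×Δ×N² = 288/35
  k=0: +1/(0!×3!×2!×2!×0!×1!) = 1/24
  k=1: −1/(1!×2!×1!×1!×1!×2!) = -1/4
  k=2: +1/(2!×1!×0!×0!×2!×3!) = 1/24
Σ = -1/6  ⇒  CG² = 288/35×(-1/6)² = 8/35
CG = −√(8/35) = -0.478091

−√(8/35) = -0.478091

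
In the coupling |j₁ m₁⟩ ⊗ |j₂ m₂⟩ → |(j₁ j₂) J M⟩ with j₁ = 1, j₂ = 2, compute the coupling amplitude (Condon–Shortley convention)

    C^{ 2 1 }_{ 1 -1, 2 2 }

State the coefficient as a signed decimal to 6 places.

triangle: 1!×1!×3!/6! = 6/720
(j±m)!: 0!×2!×4!×0!×3!×1! = 288
prefactor² = (2J+1)×Δ×N² = 12
  k=1: −1/(1!×0!×1!×3!×0!×0!) = -1/6
Σ = -1/6  ⇒  CG² = 12×(-1/6)² = 1/3
CG = −√(1/3) = -0.577350

−√(1/3) = -0.577350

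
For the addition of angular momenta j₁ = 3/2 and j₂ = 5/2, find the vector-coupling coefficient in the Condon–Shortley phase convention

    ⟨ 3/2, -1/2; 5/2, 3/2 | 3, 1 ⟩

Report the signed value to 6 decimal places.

-0.639010

√[7·1!2!4!/8! · 1!2!4!1!4!2!] = √(96/5)
  +(−1)^0/∏(0,1,2,4,0,0)! = 1/48  (running 1/48)
  +(−1)^1/∏(1,0,1,3,1,1)! = -1/6  (running -7/48)
⟨..|..⟩ = √(96/5)·(-7/48) = -0.639010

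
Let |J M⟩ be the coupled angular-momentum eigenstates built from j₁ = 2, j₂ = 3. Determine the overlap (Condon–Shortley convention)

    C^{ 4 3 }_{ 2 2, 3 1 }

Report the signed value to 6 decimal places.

triangle: 1!·3!·5!/10! = 720/3628800
(j±m)!: 4!·0!·4!·2!·7!·1! = 5806080
prefactor² = (2J+1)·Δ·N² = 10368
  k=0: +1/(0!·1!·0!·4!·3!·1!) = 1/144
Σ = 1/144  ⇒  CG² = 10368·1/144² = 1/2
CG = +√(1/2) = +0.707107

+√(1/2) ≈ +0.707107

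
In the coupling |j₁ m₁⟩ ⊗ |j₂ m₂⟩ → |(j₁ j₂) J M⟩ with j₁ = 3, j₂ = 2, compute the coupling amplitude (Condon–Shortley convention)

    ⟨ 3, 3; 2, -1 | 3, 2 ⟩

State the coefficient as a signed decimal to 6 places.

+√(5/12) ≈ +0.645497

√[7·2!4!2!/9! · 6!0!1!3!5!1!] = √(960)
  +(−1)^0/∏(0,2,0,1,4,1)! = 1/48  (running 1/48)
⟨..|..⟩ = √(960)·(1/48) = +0.645497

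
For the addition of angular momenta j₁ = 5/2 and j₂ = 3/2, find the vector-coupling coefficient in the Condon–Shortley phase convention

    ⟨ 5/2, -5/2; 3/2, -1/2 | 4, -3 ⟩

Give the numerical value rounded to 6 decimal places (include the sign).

√[9·0!5!3!/9! · 0!5!1!2!1!7!] = √(21600)
  +(−1)^0/∏(0,0,5,1,0,2)! = 1/240  (running 1/240)
⟨..|..⟩ = √(21600)·(1/240) = +0.612372

+√(3/8) = +0.612372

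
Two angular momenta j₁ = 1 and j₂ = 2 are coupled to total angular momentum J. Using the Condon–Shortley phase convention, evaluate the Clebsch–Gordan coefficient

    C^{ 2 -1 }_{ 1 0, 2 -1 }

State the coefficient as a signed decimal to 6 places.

j₁+j₂−J=1  J+j₁−j₂=1  J−j₁+j₂=3  j₁+j₂+J+1=6
(j₁±m₁, j₂±m₂, J±M) = (1,1,1,3,1,3)
P² = 3/2
sum k=0..1:
  [0] +1/2 = 1/2
  [1] −1/6 = -1/6
S = 1/3
C² = P²·S² = 1/6 ; C = +0.408248

+0.408248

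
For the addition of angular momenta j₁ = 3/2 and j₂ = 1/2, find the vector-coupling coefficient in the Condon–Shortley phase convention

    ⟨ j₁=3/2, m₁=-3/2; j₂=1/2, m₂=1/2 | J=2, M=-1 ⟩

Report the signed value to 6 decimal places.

+√(1/4) = +0.500000

j₁+j₂−J=0  J+j₁−j₂=3  J−j₁+j₂=1  j₁+j₂+J+1=5
(j₁±m₁, j₂±m₂, J±M) = (0,3,1,0,1,3)
P² = 9
sum k=0..0:
  [0] +1/6 = 1/6
S = 1/6
C² = P²·S² = 1/4 ; C = +0.500000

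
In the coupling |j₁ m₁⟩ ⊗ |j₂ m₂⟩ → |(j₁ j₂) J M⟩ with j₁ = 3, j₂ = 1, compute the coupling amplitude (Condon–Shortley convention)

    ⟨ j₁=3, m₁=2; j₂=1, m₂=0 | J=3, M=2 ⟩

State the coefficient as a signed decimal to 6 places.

triangle: 1!*5!*1!/8! = 120/40320
(j±m)!: 5!*1!*1!*1!*5!*1! = 14400
prefactor² = (2J+1)*Δ*N² = 300
  k=0: +1/(0!*1!*1!*1!*4!*0!) = 1/24
  k=1: −1/(1!*0!*0!*0!*5!*1!) = -1/120
Σ = 1/30  ⇒  CG² = 300*1/30² = 1/3
CG = +√(1/3) = +0.577350

+√(1/3) ≈ +0.577350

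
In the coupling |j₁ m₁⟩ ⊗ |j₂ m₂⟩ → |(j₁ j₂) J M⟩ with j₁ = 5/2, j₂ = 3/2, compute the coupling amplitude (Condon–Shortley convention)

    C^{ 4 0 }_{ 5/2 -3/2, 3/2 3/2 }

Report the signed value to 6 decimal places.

+0.267261  (= +√(1/14))

triangle: 0!×5!×3!/9! = 720/362880
(j±m)!: 1!×4!×3!×0!×4!×4! = 82944
prefactor² = (2J+1)×Δ×N² = 10368/7
  k=0: +1/(0!×0!×4!×3!×1!×0!) = 1/144
Σ = 1/144  ⇒  CG² = 10368/7×1/144² = 1/14
CG = +√(1/14) = +0.267261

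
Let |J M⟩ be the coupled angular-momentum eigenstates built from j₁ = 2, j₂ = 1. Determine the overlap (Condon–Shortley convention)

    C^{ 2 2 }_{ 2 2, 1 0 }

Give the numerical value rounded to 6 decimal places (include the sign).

+√(2/3) = +0.816497

triangle: 1!*3!*1!/6! = 6/720
(j±m)!: 4!*0!*1!*1!*4!*0! = 576
prefactor² = (2J+1)*Δ*N² = 24
  k=0: +1/(0!*1!*0!*1!*3!*0!) = 1/6
Σ = 1/6  ⇒  CG² = 24*1/6² = 2/3
CG = +√(2/3) = +0.816497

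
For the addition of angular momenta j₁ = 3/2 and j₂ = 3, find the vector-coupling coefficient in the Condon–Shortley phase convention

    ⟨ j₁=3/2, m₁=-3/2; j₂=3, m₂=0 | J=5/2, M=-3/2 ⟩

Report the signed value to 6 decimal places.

j₁+j₂−J=2  J+j₁−j₂=1  J−j₁+j₂=4  j₁+j₂+J+1=8
(j₁±m₁, j₂±m₂, J±M) = (0,3,3,3,1,4)
P² = 1296/35
sum k=2..2:
  [2] +1/12 = 1/12
S = 1/12
C² = P²·S² = 9/35 ; C = +0.507093

+√(9/35) ≈ +0.507093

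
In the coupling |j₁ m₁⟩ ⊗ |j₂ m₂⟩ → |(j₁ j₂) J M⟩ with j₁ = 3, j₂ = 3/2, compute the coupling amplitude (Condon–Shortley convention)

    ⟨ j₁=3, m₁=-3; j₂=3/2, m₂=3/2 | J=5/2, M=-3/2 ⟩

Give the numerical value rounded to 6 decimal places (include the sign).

triangle: 2!*4!*1!/8! = 48/40320
(j±m)!: 0!*6!*3!*0!*1!*4! = 103680
prefactor² = (2J+1)*Δ*N² = 5184/7
  k=2: +1/(2!*0!*4!*1!*0!*0!) = 1/48
Σ = 1/48  ⇒  CG² = 5184/7*1/48² = 9/28
CG = +√(9/28) = +0.566947

+√(9/28) ≈ +0.566947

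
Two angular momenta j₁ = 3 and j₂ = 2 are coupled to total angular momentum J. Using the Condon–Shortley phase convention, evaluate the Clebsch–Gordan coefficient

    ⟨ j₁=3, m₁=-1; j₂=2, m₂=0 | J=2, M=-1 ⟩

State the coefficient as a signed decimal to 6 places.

triangle: 3!×3!×1!/8! = 36/40320
(j±m)!: 2!×4!×2!×2!×1!×3! = 1152
prefactor² = (2J+1)×Δ×N² = 36/7
  k=1: −1/(1!×2!×3!×1!×0!×0!) = -1/12
  k=2: +1/(2!×1!×2!×0!×1!×1!) = 1/4
Σ = 1/6  ⇒  CG² = 36/7×1/6² = 1/7
CG = +√(1/7) = +0.377964

+0.377964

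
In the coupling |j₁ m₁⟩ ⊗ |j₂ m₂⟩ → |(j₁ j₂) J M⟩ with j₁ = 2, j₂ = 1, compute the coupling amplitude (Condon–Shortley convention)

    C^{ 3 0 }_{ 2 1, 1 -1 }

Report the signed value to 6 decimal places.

+√(1/5) ≈ +0.447214

j₁+j₂−J=0  J+j₁−j₂=4  J−j₁+j₂=2  j₁+j₂+J+1=7
(j₁±m₁, j₂±m₂, J±M) = (3,1,0,2,3,3)
P² = 144/5
sum k=0..0:
  [0] +1/12 = 1/12
S = 1/12
C² = P²·S² = 1/5 ; C = +0.447214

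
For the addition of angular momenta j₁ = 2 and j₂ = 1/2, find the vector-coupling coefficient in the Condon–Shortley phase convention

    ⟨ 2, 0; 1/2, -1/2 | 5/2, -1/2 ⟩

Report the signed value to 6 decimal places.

√[6·0!4!1!/6! · 2!2!0!1!2!3!] = √(48/5)
  +(−1)^0/∏(0,0,2,0,2,1)! = 1/4  (running 1/4)
⟨..|..⟩ = √(48/5)·(1/4) = +0.774597

+√(3/5) ≈ +0.774597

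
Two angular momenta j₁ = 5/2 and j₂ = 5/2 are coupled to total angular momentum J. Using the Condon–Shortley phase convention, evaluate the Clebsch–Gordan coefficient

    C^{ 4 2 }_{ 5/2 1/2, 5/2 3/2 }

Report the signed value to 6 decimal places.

√[9·1!4!4!/10! · 3!2!4!1!6!2!] = √(20736/35)
  +(−1)^0/∏(0,1,2,4,2,0)! = 1/96  (running 1/96)
  +(−1)^1/∏(1,0,1,3,3,1)! = -1/36  (running -5/288)
⟨..|..⟩ = √(20736/35)·(-5/288) = -0.422577

-0.422577  (= −√(5/28))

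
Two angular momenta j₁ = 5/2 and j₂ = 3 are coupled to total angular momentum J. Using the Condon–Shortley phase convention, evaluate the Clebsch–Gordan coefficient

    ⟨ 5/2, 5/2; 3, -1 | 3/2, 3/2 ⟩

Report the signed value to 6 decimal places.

√[4·4!1!2!/8! · 5!0!2!4!3!0!] = √(1152/7)
  +(−1)^0/∏(0,4,0,2,1,0)! = 1/48  (running 1/48)
⟨..|..⟩ = √(1152/7)·(1/48) = +0.267261

+0.267261  (= +√(1/14))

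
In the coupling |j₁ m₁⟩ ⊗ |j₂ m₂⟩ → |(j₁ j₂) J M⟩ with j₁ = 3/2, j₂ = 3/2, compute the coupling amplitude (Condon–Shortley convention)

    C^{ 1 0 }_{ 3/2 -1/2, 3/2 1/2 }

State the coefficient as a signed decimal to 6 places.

-0.223607

j₁+j₂−J=2  J+j₁−j₂=1  J−j₁+j₂=1  j₁+j₂+J+1=5
(j₁±m₁, j₂±m₂, J±M) = (1,2,2,1,1,1)
P² = 1/5
sum k=1..2:
  [1] −1/1 = -1
  [2] +1/2 = 1/2
S = -1/2
C² = P²·S² = 1/20 ; C = -0.223607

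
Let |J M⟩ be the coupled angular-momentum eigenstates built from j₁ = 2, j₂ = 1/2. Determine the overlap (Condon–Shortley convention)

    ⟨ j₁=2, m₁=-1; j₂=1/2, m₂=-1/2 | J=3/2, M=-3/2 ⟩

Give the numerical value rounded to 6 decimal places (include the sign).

j₁+j₂−J=1  J+j₁−j₂=3  J−j₁+j₂=0  j₁+j₂+J+1=5
(j₁±m₁, j₂±m₂, J±M) = (1,3,0,1,0,3)
P² = 36/5
sum k=0..0:
  [0] +1/6 = 1/6
S = 1/6
C² = P²·S² = 1/5 ; C = +0.447214

+√(1/5) ≈ +0.447214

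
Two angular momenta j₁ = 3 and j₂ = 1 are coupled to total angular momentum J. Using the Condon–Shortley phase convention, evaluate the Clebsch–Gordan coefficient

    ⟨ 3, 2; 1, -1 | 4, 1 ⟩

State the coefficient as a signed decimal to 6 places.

triangle: 0!·6!·2!/9! = 1440/362880
(j±m)!: 5!·1!·0!·2!·5!·3! = 172800
prefactor² = (2J+1)·Δ·N² = 43200/7
  k=0: +1/(0!·0!·1!·0!·5!·2!) = 1/240
Σ = 1/240  ⇒  CG² = 43200/7·1/240² = 3/28
CG = +√(3/28) = +0.327327

+0.327327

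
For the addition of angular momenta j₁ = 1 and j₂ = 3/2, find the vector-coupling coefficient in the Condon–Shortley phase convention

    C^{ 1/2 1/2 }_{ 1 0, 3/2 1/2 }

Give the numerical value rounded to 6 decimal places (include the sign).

-0.577350  (= −√(1/3))

triangle: 2!×0!×1!/4! = 2/24
(j±m)!: 1!×1!×2!×1!×1!×0! = 2
prefactor² = (2J+1)×Δ×N² = 1/3
  k=1: −1/(1!×1!×0!×1!×0!×0!) = -1
Σ = -1  ⇒  CG² = 1/3×(-1)² = 1/3
CG = −√(1/3) = -0.577350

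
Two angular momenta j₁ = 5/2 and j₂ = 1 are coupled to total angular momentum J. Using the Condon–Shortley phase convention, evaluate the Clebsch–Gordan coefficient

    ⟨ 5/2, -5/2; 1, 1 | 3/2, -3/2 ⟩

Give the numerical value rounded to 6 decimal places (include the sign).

+0.816497  (= +√(2/3))

j₁+j₂−J=2  J+j₁−j₂=3  J−j₁+j₂=0  j₁+j₂+J+1=6
(j₁±m₁, j₂±m₂, J±M) = (0,5,2,0,0,3)
P² = 96
sum k=2..2:
  [2] +1/12 = 1/12
S = 1/12
C² = P²·S² = 2/3 ; C = +0.816497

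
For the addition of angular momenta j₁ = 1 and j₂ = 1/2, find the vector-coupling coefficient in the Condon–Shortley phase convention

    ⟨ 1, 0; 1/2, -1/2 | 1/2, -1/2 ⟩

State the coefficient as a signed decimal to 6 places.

+√(1/3) ≈ +0.577350

j₁+j₂−J=1  J+j₁−j₂=1  J−j₁+j₂=0  j₁+j₂+J+1=3
(j₁±m₁, j₂±m₂, J±M) = (1,1,0,1,0,1)
P² = 1/3
sum k=0..0:
  [0] +1/1 = 1
S = 1
C² = P²·S² = 1/3 ; C = +0.577350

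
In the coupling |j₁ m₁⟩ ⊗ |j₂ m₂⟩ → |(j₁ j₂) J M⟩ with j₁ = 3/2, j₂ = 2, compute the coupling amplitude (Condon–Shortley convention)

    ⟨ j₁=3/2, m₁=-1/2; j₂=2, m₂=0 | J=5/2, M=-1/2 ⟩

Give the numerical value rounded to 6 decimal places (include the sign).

−√(3/35) ≈ -0.292770

√[6·1!2!3!/7! · 1!2!2!2!2!3!] = √(48/35)
  +(−1)^0/∏(0,1,2,2,0,1)! = 1/4  (running 1/4)
  +(−1)^1/∏(1,0,1,1,1,2)! = -1/2  (running -1/4)
⟨..|..⟩ = √(48/35)·(-1/4) = -0.292770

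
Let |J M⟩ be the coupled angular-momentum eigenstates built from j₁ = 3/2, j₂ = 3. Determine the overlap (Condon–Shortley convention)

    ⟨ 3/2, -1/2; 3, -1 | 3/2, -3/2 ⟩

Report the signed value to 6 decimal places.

√[4·3!0!3!/7! · 1!2!2!4!0!3!] = √(576/35)
  +(−1)^2/∏(2,1,0,0,0,3)! = 1/12  (running 1/12)
⟨..|..⟩ = √(576/35)·(1/12) = +0.338062

+0.338062  (= +√(4/35))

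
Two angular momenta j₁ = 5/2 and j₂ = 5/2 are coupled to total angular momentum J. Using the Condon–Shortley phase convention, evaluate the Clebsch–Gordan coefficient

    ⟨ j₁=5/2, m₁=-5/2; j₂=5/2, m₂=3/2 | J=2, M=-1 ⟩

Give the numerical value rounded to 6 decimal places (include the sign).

triangle: 3!·2!·2!/8! = 24/40320
(j±m)!: 0!·5!·4!·1!·1!·3! = 17280
prefactor² = (2J+1)·Δ·N² = 360/7
  k=3: −1/(3!·0!·2!·1!·0!·1!) = -1/12
Σ = -1/12  ⇒  CG² = 360/7·(-1/12)² = 5/14
CG = −√(5/14) = -0.597614

-0.597614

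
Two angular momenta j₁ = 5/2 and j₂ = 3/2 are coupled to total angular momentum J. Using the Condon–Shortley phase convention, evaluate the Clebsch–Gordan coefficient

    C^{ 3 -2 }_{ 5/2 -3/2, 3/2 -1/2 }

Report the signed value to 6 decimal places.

√[7·1!4!2!/8! · 1!4!1!2!1!5!] = √(48)
  +(−1)^0/∏(0,1,4,1,0,1)! = 1/24  (running 1/24)
  +(−1)^1/∏(1,0,3,0,1,2)! = -1/12  (running -1/24)
⟨..|..⟩ = √(48)·(-1/24) = -0.288675

-0.288675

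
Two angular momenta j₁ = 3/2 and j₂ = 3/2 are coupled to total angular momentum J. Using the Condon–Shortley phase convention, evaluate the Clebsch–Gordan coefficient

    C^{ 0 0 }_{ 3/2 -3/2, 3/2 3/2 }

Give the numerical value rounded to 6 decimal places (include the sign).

−√(1/4) = -0.500000

√[1·3!0!0!/4! · 0!3!3!0!0!0!] = √(9)
  +(−1)^3/∏(3,0,0,0,0,0)! = -1/6  (running -1/6)
⟨..|..⟩ = √(9)·(-1/6) = -0.500000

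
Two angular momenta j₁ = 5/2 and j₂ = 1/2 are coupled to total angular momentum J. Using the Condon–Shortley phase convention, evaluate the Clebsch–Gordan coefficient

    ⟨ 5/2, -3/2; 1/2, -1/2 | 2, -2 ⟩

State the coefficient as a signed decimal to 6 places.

√[5·1!4!0!/6! · 1!4!0!1!0!4!] = √(96)
  +(−1)^0/∏(0,1,4,0,0,0)! = 1/24  (running 1/24)
⟨..|..⟩ = √(96)·(1/24) = +0.408248

+√(1/6) ≈ +0.408248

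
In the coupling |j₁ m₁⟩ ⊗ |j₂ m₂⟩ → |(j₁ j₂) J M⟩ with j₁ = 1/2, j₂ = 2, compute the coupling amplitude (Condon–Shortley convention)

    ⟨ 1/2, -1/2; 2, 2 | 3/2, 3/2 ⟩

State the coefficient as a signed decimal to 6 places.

−√(4/5) = -0.894427

triangle: 1!·0!·3!/5! = 6/120
(j±m)!: 0!·1!·4!·0!·3!·0! = 144
prefactor² = (2J+1)·Δ·N² = 144/5
  k=1: −1/(1!·0!·0!·3!·0!·0!) = -1/6
Σ = -1/6  ⇒  CG² = 144/5·(-1/6)² = 4/5
CG = −√(4/5) = -0.894427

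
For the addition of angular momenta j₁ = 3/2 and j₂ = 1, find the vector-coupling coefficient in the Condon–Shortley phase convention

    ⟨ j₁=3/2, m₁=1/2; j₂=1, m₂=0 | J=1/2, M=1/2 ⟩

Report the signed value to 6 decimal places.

j₁+j₂−J=2  J+j₁−j₂=1  J−j₁+j₂=0  j₁+j₂+J+1=4
(j₁±m₁, j₂±m₂, J±M) = (2,1,1,1,1,0)
P² = 1/3
sum k=1..1:
  [1] −1/1 = -1
S = -1
C² = P²·S² = 1/3 ; C = -0.577350

−√(1/3) = -0.577350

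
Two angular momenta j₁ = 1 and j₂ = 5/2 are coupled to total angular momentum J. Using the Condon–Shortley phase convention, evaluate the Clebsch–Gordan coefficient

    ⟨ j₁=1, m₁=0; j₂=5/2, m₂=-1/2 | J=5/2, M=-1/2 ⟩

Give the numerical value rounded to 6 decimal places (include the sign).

+√(1/35) = +0.169031

triangle: 1!·1!·4!/7! = 24/5040
(j±m)!: 1!·1!·2!·3!·2!·3! = 144
prefactor² = (2J+1)·Δ·N² = 144/35
  k=0: +1/(0!·1!·1!·2!·0!·2!) = 1/4
  k=1: −1/(1!·0!·0!·1!·1!·3!) = -1/6
Σ = 1/12  ⇒  CG² = 144/35·1/12² = 1/35
CG = +√(1/35) = +0.169031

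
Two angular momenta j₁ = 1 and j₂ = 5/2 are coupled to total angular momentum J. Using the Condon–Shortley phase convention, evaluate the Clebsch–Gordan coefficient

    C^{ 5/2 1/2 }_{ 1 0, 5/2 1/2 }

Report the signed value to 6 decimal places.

−√(1/35) = -0.169031

triangle: 1!·1!·4!/7! = 24/5040
(j±m)!: 1!·1!·3!·2!·3!·2! = 144
prefactor² = (2J+1)·Δ·N² = 144/35
  k=0: +1/(0!·1!·1!·3!·0!·1!) = 1/6
  k=1: −1/(1!·0!·0!·2!·1!·2!) = -1/4
Σ = -1/12  ⇒  CG² = 144/35·(-1/12)² = 1/35
CG = −√(1/35) = -0.169031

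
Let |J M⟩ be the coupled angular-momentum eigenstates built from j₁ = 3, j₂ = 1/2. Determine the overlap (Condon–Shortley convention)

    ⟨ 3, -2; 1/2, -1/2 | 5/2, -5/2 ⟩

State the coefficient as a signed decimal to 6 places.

j₁+j₂−J=1  J+j₁−j₂=5  J−j₁+j₂=0  j₁+j₂+J+1=7
(j₁±m₁, j₂±m₂, J±M) = (1,5,0,1,0,5)
P² = 14400/7
sum k=0..0:
  [0] +1/120 = 1/120
S = 1/120
C² = P²·S² = 1/7 ; C = +0.377964

+0.377964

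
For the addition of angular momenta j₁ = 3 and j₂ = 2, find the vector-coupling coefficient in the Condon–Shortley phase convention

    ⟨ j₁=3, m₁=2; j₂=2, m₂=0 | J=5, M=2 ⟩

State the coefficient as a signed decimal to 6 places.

j₁+j₂−J=0  J+j₁−j₂=6  J−j₁+j₂=4  j₁+j₂+J+1=11
(j₁±m₁, j₂±m₂, J±M) = (5,1,2,2,7,3)
P² = 69120
sum k=0..0:
  [0] +1/480 = 1/480
S = 1/480
C² = P²·S² = 3/10 ; C = +0.547723

+√(3/10) ≈ +0.547723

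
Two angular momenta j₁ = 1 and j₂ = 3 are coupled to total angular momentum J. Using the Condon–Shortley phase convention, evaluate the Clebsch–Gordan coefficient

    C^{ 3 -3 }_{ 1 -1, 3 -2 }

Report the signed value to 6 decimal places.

−√(1/4) = -0.500000

√[7·1!1!5!/8! · 0!2!1!5!0!6!] = √(3600)
  +(−1)^1/∏(1,0,1,0,0,5)! = -1/120  (running -1/120)
⟨..|..⟩ = √(3600)·(-1/120) = -0.500000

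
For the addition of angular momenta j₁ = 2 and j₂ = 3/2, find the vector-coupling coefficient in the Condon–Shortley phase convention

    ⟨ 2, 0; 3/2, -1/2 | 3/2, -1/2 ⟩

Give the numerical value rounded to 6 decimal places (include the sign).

triangle: 2!×2!×1!/6! = 4/720
(j±m)!: 2!×2!×1!×2!×1!×2! = 16
prefactor² = (2J+1)×Δ×N² = 16/45
  k=0: +1/(0!×2!×2!×1!×0!×0!) = 1/4
  k=1: −1/(1!×1!×1!×0!×1!×1!) = -1
Σ = -3/4  ⇒  CG² = 16/45×(-3/4)² = 1/5
CG = −√(1/5) = -0.447214

-0.447214  (= −√(1/5))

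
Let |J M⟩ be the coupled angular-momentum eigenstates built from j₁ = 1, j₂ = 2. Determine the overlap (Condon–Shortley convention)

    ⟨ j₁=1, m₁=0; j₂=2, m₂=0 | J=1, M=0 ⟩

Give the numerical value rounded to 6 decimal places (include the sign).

−√(2/5) = -0.632456

j₁+j₂−J=2  J+j₁−j₂=0  J−j₁+j₂=2  j₁+j₂+J+1=5
(j₁±m₁, j₂±m₂, J±M) = (1,1,2,2,1,1)
P² = 2/5
sum k=1..1:
  [1] −1/1 = -1
S = -1
C² = P²·S² = 2/5 ; C = -0.632456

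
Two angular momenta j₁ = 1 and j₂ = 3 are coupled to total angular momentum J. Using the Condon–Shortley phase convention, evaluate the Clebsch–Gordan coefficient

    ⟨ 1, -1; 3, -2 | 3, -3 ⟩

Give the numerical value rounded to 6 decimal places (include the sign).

j₁+j₂−J=1  J+j₁−j₂=1  J−j₁+j₂=5  j₁+j₂+J+1=8
(j₁±m₁, j₂±m₂, J±M) = (0,2,1,5,0,6)
P² = 3600
sum k=1..1:
  [1] −1/120 = -1/120
S = -1/120
C² = P²·S² = 1/4 ; C = -0.500000

-0.500000  (= −√(1/4))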